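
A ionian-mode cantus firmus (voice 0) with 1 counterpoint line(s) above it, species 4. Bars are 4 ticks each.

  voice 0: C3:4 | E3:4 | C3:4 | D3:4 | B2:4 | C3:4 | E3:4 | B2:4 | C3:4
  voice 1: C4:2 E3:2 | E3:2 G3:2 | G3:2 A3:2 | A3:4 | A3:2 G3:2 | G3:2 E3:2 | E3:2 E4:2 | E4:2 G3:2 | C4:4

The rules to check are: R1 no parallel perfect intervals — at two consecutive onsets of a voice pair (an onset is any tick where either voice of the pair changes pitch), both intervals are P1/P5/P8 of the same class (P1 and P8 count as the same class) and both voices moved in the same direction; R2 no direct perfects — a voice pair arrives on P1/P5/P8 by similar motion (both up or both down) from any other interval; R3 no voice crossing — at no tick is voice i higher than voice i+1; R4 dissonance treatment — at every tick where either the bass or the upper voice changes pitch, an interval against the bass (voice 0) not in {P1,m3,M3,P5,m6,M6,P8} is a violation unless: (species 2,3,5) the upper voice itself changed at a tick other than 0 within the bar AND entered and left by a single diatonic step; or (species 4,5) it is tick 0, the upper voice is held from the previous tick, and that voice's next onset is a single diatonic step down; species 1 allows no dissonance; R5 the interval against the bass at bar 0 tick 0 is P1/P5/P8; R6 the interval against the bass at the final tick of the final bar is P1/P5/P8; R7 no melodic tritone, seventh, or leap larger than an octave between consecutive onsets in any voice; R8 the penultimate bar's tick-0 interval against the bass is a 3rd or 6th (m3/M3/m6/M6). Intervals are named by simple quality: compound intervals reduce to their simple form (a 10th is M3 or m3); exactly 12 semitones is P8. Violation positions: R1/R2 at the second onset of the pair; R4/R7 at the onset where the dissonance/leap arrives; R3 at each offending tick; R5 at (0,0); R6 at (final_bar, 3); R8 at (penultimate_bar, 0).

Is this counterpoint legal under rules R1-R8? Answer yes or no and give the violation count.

bar 0: v0=C3 v1=C4 (P8)
bar 1: v0=E3 v1=E3 (P1)
bar 2: v0=C3 v1=G3 (P5)
bar 3: v0=D3 v1=A3 (P5)
bar 4: v0=B2 v1=A3 (m7)
bar 5: v0=C3 v1=G3 (P5)
bar 6: v0=E3 v1=E3 (P1)
bar 7: v0=B2 v1=E4 (P4)
bar 8: v0=C3 v1=C4 (P8)
  R4 @ bar7.0: B2/E4 P4 untreated
  R8 @ bar7.0: penult P4 not 3rd/6th
  R2 @ bar8.0: B2/G3 m6 -> C3/C4 P8 similar

No (3 violations)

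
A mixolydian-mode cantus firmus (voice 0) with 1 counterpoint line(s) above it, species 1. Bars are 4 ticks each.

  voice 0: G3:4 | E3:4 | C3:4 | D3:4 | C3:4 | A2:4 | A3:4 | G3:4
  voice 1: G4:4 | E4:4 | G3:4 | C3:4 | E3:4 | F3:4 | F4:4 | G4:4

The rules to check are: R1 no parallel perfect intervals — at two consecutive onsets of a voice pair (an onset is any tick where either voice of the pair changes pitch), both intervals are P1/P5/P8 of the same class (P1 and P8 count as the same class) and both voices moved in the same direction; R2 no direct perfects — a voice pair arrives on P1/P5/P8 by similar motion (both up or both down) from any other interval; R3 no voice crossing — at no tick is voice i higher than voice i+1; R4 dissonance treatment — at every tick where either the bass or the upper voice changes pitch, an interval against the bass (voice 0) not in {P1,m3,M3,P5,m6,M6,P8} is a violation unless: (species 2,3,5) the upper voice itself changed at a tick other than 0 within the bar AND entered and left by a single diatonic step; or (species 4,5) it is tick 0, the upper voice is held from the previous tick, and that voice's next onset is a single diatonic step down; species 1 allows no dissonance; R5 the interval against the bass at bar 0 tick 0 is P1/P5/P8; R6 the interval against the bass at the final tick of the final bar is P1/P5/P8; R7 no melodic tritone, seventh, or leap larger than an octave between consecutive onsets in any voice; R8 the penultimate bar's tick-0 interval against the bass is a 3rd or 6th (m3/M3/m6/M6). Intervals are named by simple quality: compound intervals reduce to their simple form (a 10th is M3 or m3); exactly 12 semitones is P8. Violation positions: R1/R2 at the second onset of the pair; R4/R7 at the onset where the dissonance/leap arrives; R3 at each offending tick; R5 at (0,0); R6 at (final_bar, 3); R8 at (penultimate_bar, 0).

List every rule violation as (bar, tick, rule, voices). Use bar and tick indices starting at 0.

bar 0: v0=G3 v1=G4 downbeat P8
bar 1: v0=E3 v1=E4 downbeat P8
bar 2: v0=C3 v1=G3 downbeat P5
bar 3: v0=D3 v1=C3 downbeat M2
bar 4: v0=C3 v1=E3 downbeat M3
bar 5: v0=A2 v1=F3 downbeat m6
bar 6: v0=A3 v1=F4 downbeat m6
bar 7: v0=G3 v1=G4 downbeat P8
  -> R1 @ bar 1 tick 0 v(0, 1): G3/G4 P8 -> E3/E4 P8 similar
  -> R2 @ bar 2 tick 0 v(0, 1): E3/E4 P8 -> C3/G3 P5 similar
  -> R3 @ bar 3 tick 0 v(0, 1): D3 above C3
  -> R4 @ bar 3 tick 0 v(0, 1): D3/C3 M2 untreated
  -> R3 @ bar 3 tick 1 v(0, 1): D3 above C3
  -> R3 @ bar 3 tick 2 v(0, 1): D3 above C3
  -> R3 @ bar 3 tick 3 v(0, 1): D3 above C3

(1, 0, R1, (0, 1))
(2, 0, R2, (0, 1))
(3, 0, R3, (0, 1))
(3, 0, R4, (0, 1))
(3, 1, R3, (0, 1))
(3, 2, R3, (0, 1))
(3, 3, R3, (0, 1))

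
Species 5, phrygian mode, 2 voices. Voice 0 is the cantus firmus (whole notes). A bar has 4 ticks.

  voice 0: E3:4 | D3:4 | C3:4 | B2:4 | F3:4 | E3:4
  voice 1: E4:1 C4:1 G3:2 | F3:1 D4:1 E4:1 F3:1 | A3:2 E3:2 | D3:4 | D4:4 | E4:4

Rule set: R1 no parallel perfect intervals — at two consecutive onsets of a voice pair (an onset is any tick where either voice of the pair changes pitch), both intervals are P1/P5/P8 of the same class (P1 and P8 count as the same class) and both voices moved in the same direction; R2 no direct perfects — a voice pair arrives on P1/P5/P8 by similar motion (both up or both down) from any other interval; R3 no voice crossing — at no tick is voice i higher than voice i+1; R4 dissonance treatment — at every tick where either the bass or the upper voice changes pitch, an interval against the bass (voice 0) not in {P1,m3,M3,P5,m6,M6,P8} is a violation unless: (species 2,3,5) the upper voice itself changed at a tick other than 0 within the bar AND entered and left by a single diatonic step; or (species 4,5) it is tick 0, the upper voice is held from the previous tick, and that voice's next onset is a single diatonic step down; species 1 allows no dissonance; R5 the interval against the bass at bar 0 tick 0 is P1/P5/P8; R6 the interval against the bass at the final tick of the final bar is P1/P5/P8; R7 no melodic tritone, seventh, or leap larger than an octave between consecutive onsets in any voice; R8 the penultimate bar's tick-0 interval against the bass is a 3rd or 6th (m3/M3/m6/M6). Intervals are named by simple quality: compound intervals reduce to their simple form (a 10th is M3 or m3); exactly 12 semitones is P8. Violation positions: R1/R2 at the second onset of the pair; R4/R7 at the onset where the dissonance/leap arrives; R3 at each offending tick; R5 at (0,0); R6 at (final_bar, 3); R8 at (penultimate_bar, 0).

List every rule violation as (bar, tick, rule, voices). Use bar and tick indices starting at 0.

(1, 2, R4, (0, 1))
(1, 3, R7, (1,))
(4, 0, R7, (0,))

bar 0: v0=E3 v1=E4 downbeat P8
bar 1: v0=D3 v1=F3 downbeat m3
bar 2: v0=C3 v1=A3 downbeat M6
bar 3: v0=B2 v1=D3 downbeat m3
bar 4: v0=F3 v1=D4 downbeat M6
bar 5: v0=E3 v1=E4 downbeat P8
  -> R4 @ bar 1 tick 2 v(0, 1): D3/E4 M2 untreated
  -> R7 @ bar 1 tick 3 v(1,): E4->F3 leap 11st
  -> R7 @ bar 4 tick 0 v(0,): B2->F3 leap 6st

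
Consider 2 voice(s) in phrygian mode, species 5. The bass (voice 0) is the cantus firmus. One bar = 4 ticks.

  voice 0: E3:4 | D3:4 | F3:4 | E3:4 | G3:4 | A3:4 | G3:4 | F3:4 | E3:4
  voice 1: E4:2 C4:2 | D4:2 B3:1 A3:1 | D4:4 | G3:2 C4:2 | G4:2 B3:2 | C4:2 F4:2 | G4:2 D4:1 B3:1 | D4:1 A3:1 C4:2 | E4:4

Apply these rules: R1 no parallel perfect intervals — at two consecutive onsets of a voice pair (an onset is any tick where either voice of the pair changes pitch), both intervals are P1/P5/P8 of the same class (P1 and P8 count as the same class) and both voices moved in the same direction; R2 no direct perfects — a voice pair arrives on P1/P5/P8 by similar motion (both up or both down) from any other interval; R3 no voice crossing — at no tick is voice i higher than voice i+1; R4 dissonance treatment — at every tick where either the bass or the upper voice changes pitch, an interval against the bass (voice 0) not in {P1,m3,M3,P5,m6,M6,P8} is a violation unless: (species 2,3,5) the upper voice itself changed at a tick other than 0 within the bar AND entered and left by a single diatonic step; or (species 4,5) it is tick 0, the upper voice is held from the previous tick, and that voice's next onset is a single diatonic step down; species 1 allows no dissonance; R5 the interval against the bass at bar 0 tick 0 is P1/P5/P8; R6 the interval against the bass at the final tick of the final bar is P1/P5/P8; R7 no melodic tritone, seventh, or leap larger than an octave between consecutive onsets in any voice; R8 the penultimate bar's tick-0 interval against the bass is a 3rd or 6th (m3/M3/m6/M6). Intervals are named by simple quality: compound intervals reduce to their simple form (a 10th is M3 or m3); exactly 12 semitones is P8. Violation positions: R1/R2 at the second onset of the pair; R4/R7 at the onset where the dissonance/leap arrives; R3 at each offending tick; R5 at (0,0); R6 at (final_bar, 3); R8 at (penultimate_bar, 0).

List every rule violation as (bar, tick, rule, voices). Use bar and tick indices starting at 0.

bar 0: v0=E3 v1=E4 downbeat P8
bar 1: v0=D3 v1=D4 downbeat P8
bar 2: v0=F3 v1=D4 downbeat M6
bar 3: v0=E3 v1=G3 downbeat m3
bar 4: v0=G3 v1=G4 downbeat P8
bar 5: v0=A3 v1=C4 downbeat m3
bar 6: v0=G3 v1=G4 downbeat P8
bar 7: v0=F3 v1=D4 downbeat M6
bar 8: v0=E3 v1=E4 downbeat P8
  -> R2 @ bar 4 tick 0 v(0, 1): E3/C4 m6 -> G3/G4 P8 similar

(4, 0, R2, (0, 1))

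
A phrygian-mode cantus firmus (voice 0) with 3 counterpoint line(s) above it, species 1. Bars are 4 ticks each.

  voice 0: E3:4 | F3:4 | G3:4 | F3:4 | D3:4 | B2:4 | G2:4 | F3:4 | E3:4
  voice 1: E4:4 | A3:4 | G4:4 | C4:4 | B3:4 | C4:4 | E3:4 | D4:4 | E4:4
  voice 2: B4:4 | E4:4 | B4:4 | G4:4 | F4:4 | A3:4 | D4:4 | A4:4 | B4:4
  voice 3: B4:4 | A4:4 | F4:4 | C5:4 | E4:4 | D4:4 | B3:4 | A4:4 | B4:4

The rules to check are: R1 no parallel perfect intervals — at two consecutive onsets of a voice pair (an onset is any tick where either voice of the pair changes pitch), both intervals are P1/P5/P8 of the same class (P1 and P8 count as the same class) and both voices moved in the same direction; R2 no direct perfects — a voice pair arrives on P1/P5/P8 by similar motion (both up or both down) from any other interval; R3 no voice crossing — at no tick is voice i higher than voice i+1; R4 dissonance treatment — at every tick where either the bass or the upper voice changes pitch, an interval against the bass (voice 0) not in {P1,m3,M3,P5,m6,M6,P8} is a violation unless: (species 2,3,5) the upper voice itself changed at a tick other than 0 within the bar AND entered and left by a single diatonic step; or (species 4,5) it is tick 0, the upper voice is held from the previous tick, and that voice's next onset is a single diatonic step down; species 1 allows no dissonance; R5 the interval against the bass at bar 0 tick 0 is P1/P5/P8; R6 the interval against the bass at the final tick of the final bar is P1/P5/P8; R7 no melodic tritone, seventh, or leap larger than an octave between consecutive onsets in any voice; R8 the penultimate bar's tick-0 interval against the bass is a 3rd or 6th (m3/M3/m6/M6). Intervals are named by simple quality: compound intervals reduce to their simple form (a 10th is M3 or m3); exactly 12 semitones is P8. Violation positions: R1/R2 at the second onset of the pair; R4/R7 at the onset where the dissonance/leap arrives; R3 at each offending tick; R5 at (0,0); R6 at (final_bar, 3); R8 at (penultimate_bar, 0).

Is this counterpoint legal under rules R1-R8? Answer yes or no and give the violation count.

No (38 violations)

bar 0: v0=E3 v1=E4 v2=B4 v3=B4 (P5)
bar 1: v0=F3 v1=A3 v2=E4 v3=A4 (M3)
bar 2: v0=G3 v1=G4 v2=B4 v3=F4 (m7)
bar 3: v0=F3 v1=C4 v2=G4 v3=C5 (P5)
bar 4: v0=D3 v1=B3 v2=F4 v3=E4 (M2)
bar 5: v0=B2 v1=C4 v2=A3 v3=D4 (m3)
bar 6: v0=G2 v1=E3 v2=D4 v3=B3 (M3)
bar 7: v0=F3 v1=D4 v2=A4 v3=A4 (M3)
bar 8: v0=E3 v1=E4 v2=B4 v3=B4 (P5)
  R1 @ bar1.0: E4/B4 P5 -> A3/E4 P5 similar
  R2 @ bar1.0: E4/B4 P5 -> A3/A4 P8 similar
  R4 @ bar1.0: F3/E4 M7 untreated
  R2 @ bar2.0: F3/A3 M3 -> G3/G4 P8 similar
  R3 @ bar2.0: B4 above F4
  R4 @ bar2.0: G3/F4 m7 untreated
  R7 @ bar2.0: A3->G4 leap 10st
  R3 @ bar2.1: B4 above F4
  R3 @ bar2.2: B4 above F4
  R3 @ bar2.3: B4 above F4
  R2 @ bar3.0: G3/G4 P8 -> F3/C4 P5 similar
  R2 @ bar3.0: G4/B4 M3 -> C4/G4 P5 similar
  R4 @ bar3.0: F3/G4 M2 untreated
  R3 @ bar4.0: F4 above E4
  R4 @ bar4.0: D3/E4 M2 untreated
  R3 @ bar4.1: F4 above E4
  R3 @ bar4.2: F4 above E4
  R3 @ bar4.3: F4 above E4
  R3 @ bar5.0: C4 above A3
  R4 @ bar5.0: B2/C4 m2 untreated
  R4 @ bar5.0: B2/A3 m7 untreated
  R3 @ bar5.1: C4 above A3
  R3 @ bar5.2: C4 above A3
  R3 @ bar5.3: C4 above A3
  R2 @ bar6.0: C4/D4 M2 -> E3/B3 P5 similar
  R3 @ bar6.0: D4 above B3
  R3 @ bar6.1: D4 above B3
  R3 @ bar6.2: D4 above B3
  R3 @ bar6.3: D4 above B3
  R1 @ bar7.0: E3/B3 P5 -> D4/A4 P5 similar
  R2 @ bar7.0: E3/D4 m7 -> D4/A4 P5 similar
  R2 @ bar7.0: D4/B3 m3 -> A4/A4 P1 similar
  R7 @ bar7.0: G2->F3 leap 10st
  R7 @ bar7.0: E3->D4 leap 10st
  R7 @ bar7.0: B3->A4 leap 10st
  R1 @ bar8.0: D4/A4 P5 -> E4/B4 P5 similar
  R1 @ bar8.0: D4/A4 P5 -> E4/B4 P5 similar
  R1 @ bar8.0: A4/A4 P1 -> B4/B4 P1 similar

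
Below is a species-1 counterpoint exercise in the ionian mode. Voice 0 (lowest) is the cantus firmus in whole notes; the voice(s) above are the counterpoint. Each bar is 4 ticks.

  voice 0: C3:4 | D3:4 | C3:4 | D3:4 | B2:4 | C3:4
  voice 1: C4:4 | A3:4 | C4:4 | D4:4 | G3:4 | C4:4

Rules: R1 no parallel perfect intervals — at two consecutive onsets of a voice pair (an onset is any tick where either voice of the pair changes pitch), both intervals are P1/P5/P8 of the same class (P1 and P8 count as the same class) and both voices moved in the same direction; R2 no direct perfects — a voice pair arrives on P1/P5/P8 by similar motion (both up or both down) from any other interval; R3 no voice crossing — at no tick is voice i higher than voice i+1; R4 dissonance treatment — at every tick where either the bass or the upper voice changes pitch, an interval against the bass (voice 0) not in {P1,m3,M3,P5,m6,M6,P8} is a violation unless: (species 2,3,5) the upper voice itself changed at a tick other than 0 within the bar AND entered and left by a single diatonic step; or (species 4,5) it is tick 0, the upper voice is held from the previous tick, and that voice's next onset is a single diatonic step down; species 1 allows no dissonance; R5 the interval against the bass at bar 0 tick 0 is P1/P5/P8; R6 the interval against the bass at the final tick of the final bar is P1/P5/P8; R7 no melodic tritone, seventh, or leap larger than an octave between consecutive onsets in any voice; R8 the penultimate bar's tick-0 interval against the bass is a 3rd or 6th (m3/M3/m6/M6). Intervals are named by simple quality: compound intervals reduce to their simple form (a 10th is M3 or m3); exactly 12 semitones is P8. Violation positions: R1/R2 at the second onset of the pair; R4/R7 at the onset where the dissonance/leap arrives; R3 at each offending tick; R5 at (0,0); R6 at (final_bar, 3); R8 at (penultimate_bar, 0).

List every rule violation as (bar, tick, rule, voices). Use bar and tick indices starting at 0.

bar 0: v0=C3 v1=C4 downbeat P8
bar 1: v0=D3 v1=A3 downbeat P5
bar 2: v0=C3 v1=C4 downbeat P8
bar 3: v0=D3 v1=D4 downbeat P8
bar 4: v0=B2 v1=G3 downbeat m6
bar 5: v0=C3 v1=C4 downbeat P8
  -> R1 @ bar 3 tick 0 v(0, 1): C3/C4 P8 -> D3/D4 P8 similar
  -> R2 @ bar 5 tick 0 v(0, 1): B2/G3 m6 -> C3/C4 P8 similar

(3, 0, R1, (0, 1))
(5, 0, R2, (0, 1))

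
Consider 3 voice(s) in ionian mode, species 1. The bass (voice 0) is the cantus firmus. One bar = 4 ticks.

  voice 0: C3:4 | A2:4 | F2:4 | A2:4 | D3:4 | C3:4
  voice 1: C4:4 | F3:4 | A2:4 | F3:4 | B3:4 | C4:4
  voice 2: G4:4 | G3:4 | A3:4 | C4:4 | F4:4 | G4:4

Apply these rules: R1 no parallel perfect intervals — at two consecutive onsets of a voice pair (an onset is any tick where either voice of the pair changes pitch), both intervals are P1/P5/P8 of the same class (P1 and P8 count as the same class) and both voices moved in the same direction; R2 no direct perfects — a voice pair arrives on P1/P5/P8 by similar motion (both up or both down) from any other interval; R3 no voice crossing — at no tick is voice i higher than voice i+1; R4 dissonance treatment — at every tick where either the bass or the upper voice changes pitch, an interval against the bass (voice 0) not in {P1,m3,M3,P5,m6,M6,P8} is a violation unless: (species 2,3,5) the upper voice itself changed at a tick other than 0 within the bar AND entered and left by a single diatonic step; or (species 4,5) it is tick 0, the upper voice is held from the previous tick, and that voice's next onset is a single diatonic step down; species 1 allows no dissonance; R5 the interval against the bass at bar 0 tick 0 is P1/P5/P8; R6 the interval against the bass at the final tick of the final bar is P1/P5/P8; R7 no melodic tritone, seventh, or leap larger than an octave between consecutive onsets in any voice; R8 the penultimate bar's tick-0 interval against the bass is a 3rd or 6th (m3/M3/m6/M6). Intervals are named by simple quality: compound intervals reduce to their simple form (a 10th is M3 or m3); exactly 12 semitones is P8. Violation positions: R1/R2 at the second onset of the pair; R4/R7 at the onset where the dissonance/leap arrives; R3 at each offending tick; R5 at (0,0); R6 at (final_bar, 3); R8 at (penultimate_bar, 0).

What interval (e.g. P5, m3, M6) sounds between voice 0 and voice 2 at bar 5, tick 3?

P5

voice 0=C3 voice 2=G4 -> P5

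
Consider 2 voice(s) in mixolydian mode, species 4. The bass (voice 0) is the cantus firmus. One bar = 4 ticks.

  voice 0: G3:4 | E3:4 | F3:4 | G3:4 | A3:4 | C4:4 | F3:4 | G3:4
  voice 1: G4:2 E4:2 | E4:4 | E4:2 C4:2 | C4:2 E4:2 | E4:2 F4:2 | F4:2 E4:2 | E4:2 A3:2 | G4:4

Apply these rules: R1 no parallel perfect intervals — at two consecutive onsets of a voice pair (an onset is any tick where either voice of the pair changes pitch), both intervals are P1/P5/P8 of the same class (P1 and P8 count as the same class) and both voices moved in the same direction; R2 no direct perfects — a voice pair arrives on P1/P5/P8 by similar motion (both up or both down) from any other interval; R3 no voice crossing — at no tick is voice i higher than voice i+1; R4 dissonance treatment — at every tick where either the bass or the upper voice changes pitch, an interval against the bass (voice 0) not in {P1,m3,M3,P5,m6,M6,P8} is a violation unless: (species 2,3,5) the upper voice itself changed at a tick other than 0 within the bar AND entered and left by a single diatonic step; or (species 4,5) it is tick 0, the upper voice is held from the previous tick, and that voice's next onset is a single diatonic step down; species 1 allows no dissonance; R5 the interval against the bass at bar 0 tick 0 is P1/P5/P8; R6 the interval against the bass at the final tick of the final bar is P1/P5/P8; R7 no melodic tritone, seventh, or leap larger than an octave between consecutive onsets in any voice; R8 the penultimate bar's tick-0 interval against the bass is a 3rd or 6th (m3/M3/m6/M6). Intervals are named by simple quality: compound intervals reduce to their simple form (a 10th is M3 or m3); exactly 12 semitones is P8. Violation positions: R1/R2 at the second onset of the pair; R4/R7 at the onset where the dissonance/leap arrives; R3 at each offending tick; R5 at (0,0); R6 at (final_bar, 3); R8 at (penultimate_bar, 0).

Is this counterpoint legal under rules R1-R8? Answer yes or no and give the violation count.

bar 0: v0=G3 v1=G4 (P8)
bar 1: v0=E3 v1=E4 (P8)
bar 2: v0=F3 v1=E4 (M7)
bar 3: v0=G3 v1=C4 (P4)
bar 4: v0=A3 v1=E4 (P5)
bar 5: v0=C4 v1=F4 (P4)
bar 6: v0=F3 v1=E4 (M7)
bar 7: v0=G3 v1=G4 (P8)
  R4 @ bar2.0: F3/E4 M7 untreated
  R4 @ bar3.0: G3/C4 P4 untreated
  R4 @ bar6.0: F3/E4 M7 untreated
  R8 @ bar6.0: penult M7 not 3rd/6th
  R2 @ bar7.0: F3/A3 M3 -> G3/G4 P8 similar
  R7 @ bar7.0: A3->G4 leap 10st

No (6 violations)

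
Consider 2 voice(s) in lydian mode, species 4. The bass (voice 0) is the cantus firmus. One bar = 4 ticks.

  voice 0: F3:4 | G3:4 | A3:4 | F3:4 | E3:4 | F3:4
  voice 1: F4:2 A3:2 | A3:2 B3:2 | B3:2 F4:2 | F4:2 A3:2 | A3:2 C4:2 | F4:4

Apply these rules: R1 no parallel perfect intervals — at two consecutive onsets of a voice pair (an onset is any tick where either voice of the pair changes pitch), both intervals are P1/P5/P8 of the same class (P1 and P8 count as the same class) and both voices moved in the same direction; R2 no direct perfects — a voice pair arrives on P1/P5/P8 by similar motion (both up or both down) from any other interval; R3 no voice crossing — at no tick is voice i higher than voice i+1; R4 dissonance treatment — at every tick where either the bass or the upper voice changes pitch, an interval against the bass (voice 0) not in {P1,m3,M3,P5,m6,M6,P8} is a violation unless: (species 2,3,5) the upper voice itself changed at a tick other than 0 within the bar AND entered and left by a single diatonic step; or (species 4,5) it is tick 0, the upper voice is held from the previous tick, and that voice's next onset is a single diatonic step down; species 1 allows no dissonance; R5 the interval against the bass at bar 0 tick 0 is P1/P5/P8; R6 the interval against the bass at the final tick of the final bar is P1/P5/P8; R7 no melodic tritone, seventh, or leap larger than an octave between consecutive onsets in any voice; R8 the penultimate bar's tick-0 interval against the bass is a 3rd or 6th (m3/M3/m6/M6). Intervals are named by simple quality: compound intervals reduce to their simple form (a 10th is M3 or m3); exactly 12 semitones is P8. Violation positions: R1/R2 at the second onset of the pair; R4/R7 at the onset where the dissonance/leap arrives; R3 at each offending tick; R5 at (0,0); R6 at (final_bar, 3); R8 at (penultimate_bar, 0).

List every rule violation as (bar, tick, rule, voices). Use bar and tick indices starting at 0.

(1, 0, R4, (0, 1))
(2, 0, R4, (0, 1))
(2, 2, R7, (1,))
(4, 0, R4, (0, 1))
(4, 0, R8, (0, 1))
(5, 0, R2, (0, 1))

bar 0: v0=F3 v1=F4 downbeat P8
bar 1: v0=G3 v1=A3 downbeat M2
bar 2: v0=A3 v1=B3 downbeat M2
bar 3: v0=F3 v1=F4 downbeat P8
bar 4: v0=E3 v1=A3 downbeat P4
bar 5: v0=F3 v1=F4 downbeat P8
  -> R4 @ bar 1 tick 0 v(0, 1): G3/A3 M2 untreated
  -> R4 @ bar 2 tick 0 v(0, 1): A3/B3 M2 untreated
  -> R7 @ bar 2 tick 2 v(1,): B3->F4 leap 6st
  -> R4 @ bar 4 tick 0 v(0, 1): E3/A3 P4 untreated
  -> R8 @ bar 4 tick 0 v(0, 1): penult P4 not 3rd/6th
  -> R2 @ bar 5 tick 0 v(0, 1): E3/C4 m6 -> F3/F4 P8 similar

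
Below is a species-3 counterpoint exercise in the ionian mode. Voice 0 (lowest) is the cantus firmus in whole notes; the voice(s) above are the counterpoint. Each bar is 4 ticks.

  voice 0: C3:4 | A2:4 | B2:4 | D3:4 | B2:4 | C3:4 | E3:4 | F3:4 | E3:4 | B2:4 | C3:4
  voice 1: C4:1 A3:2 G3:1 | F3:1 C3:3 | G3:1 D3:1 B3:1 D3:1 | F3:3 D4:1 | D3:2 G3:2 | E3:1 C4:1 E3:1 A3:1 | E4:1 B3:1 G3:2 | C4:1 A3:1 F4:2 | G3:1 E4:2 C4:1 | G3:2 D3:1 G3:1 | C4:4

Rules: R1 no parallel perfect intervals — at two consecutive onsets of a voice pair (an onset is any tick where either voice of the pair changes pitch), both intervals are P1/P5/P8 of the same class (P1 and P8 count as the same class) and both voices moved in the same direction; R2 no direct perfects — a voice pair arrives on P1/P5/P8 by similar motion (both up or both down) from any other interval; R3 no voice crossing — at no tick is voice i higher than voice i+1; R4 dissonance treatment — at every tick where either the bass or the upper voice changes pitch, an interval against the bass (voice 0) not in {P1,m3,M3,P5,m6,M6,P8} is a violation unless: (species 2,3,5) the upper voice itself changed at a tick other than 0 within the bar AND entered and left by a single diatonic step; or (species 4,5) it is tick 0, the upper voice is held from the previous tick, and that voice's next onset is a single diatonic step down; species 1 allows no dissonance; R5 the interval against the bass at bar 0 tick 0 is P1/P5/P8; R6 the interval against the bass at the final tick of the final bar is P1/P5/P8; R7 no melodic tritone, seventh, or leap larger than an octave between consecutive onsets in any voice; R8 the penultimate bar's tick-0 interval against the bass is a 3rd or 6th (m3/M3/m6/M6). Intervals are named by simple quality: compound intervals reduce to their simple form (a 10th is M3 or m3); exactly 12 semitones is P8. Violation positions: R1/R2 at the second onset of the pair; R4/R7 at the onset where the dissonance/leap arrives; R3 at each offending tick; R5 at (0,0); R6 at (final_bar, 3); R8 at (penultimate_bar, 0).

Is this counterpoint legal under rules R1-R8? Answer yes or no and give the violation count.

No (4 violations)

bar 0: v0=C3 v1=C4 (P8)
bar 1: v0=A2 v1=F3 (m6)
bar 2: v0=B2 v1=G3 (m6)
bar 3: v0=D3 v1=F3 (m3)
bar 4: v0=B2 v1=D3 (m3)
bar 5: v0=C3 v1=E3 (M3)
bar 6: v0=E3 v1=E4 (P8)
bar 7: v0=F3 v1=C4 (P5)
bar 8: v0=E3 v1=G3 (m3)
bar 9: v0=B2 v1=G3 (m6)
bar 10: v0=C3 v1=C4 (P8)
  R2 @ bar6.0: C3/A3 M6 -> E3/E4 P8 similar
  R2 @ bar7.0: E3/G3 m3 -> F3/C4 P5 similar
  R7 @ bar8.0: F4->G3 leap 10st
  R2 @ bar10.0: B2/G3 m6 -> C3/C4 P8 similar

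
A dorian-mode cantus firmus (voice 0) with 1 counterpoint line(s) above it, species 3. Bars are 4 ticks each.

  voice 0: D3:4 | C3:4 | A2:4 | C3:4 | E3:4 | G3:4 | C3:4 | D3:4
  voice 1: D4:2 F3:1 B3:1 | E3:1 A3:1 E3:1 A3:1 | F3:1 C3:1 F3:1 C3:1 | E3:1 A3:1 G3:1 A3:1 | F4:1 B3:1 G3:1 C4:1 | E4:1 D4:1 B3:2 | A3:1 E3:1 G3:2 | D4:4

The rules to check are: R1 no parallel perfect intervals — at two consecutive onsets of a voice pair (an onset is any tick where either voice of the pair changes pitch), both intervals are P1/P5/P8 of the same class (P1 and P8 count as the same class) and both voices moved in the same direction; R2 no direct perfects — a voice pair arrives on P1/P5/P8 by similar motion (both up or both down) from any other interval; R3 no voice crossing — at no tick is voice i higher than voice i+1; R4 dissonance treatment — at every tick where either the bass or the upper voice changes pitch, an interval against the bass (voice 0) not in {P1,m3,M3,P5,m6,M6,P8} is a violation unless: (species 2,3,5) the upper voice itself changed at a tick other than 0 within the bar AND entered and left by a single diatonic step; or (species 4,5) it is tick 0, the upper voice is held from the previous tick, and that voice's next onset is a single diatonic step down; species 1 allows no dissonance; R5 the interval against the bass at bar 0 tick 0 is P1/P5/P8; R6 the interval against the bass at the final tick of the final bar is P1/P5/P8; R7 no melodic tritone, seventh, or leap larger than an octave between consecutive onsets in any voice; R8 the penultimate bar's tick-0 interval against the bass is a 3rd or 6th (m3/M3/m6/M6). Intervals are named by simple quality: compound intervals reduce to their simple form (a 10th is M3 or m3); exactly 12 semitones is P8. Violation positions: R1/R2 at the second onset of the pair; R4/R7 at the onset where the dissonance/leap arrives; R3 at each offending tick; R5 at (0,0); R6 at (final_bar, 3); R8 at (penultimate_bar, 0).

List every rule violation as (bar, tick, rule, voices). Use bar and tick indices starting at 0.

(0, 3, R7, (1,))
(4, 0, R4, (0, 1))
(4, 1, R7, (1,))
(7, 0, R2, (0, 1))

bar 0: v0=D3 v1=D4 downbeat P8
bar 1: v0=C3 v1=E3 downbeat M3
bar 2: v0=A2 v1=F3 downbeat m6
bar 3: v0=C3 v1=E3 downbeat M3
bar 4: v0=E3 v1=F4 downbeat m2
bar 5: v0=G3 v1=E4 downbeat M6
bar 6: v0=C3 v1=A3 downbeat M6
bar 7: v0=D3 v1=D4 downbeat P8
  -> R7 @ bar 0 tick 3 v(1,): F3->B3 leap 6st
  -> R4 @ bar 4 tick 0 v(0, 1): E3/F4 m2 untreated
  -> R7 @ bar 4 tick 1 v(1,): F4->B3 leap 6st
  -> R2 @ bar 7 tick 0 v(0, 1): C3/G3 P5 -> D3/D4 P8 similar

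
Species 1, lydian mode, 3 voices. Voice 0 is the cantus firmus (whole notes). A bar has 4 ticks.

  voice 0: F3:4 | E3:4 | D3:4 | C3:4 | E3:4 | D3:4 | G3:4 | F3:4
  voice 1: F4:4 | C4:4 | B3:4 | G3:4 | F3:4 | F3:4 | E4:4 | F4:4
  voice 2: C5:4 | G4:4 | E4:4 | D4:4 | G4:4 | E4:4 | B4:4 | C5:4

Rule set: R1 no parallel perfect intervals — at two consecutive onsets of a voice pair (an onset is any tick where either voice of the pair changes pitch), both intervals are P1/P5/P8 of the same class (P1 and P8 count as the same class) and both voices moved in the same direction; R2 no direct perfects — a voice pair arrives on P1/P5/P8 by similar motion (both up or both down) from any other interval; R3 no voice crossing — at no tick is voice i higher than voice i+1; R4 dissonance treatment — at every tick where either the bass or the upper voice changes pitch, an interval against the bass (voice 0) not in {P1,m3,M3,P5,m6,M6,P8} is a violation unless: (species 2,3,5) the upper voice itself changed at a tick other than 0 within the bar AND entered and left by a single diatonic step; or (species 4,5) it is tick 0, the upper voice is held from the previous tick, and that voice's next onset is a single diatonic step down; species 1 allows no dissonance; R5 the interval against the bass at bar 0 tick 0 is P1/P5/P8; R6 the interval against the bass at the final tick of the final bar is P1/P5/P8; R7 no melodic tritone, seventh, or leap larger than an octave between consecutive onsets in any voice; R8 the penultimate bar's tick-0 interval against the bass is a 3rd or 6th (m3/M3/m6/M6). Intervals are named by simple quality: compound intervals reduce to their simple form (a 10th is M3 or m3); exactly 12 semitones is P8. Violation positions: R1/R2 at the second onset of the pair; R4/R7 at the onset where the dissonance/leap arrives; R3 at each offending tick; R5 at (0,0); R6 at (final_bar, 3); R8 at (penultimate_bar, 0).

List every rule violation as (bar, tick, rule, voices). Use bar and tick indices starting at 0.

bar 0: v0=F3 v1=F4 v2=C5 downbeat P5
bar 1: v0=E3 v1=C4 v2=G4 downbeat m3
bar 2: v0=D3 v1=B3 v2=E4 downbeat M2
bar 3: v0=C3 v1=G3 v2=D4 downbeat M2
bar 4: v0=E3 v1=F3 v2=G4 downbeat m3
bar 5: v0=D3 v1=F3 v2=E4 downbeat M2
bar 6: v0=G3 v1=E4 v2=B4 downbeat M3
bar 7: v0=F3 v1=F4 v2=C5 downbeat P5
  -> R1 @ bar 1 tick 0 v(1, 2): F4/C5 P5 -> C4/G4 P5 similar
  -> R4 @ bar 2 tick 0 v(0, 2): D3/E4 M2 untreated
  -> R2 @ bar 3 tick 0 v(0, 1): D3/B3 M6 -> C3/G3 P5 similar
  -> R2 @ bar 3 tick 0 v(1, 2): B3/E4 P4 -> G3/D4 P5 similar
  -> R4 @ bar 3 tick 0 v(0, 2): C3/D4 M2 untreated
  -> R4 @ bar 4 tick 0 v(0, 1): E3/F3 m2 untreated
  -> R4 @ bar 5 tick 0 v(0, 2): D3/E4 M2 untreated
  -> R2 @ bar 6 tick 0 v(1, 2): F3/E4 M7 -> E4/B4 P5 similar
  -> R7 @ bar 6 tick 0 v(1,): F3->E4 leap 11st
  -> R1 @ bar 7 tick 0 v(1, 2): E4/B4 P5 -> F4/C5 P5 similar

(1, 0, R1, (1, 2))
(2, 0, R4, (0, 2))
(3, 0, R2, (0, 1))
(3, 0, R2, (1, 2))
(3, 0, R4, (0, 2))
(4, 0, R4, (0, 1))
(5, 0, R4, (0, 2))
(6, 0, R2, (1, 2))
(6, 0, R7, (1,))
(7, 0, R1, (1, 2))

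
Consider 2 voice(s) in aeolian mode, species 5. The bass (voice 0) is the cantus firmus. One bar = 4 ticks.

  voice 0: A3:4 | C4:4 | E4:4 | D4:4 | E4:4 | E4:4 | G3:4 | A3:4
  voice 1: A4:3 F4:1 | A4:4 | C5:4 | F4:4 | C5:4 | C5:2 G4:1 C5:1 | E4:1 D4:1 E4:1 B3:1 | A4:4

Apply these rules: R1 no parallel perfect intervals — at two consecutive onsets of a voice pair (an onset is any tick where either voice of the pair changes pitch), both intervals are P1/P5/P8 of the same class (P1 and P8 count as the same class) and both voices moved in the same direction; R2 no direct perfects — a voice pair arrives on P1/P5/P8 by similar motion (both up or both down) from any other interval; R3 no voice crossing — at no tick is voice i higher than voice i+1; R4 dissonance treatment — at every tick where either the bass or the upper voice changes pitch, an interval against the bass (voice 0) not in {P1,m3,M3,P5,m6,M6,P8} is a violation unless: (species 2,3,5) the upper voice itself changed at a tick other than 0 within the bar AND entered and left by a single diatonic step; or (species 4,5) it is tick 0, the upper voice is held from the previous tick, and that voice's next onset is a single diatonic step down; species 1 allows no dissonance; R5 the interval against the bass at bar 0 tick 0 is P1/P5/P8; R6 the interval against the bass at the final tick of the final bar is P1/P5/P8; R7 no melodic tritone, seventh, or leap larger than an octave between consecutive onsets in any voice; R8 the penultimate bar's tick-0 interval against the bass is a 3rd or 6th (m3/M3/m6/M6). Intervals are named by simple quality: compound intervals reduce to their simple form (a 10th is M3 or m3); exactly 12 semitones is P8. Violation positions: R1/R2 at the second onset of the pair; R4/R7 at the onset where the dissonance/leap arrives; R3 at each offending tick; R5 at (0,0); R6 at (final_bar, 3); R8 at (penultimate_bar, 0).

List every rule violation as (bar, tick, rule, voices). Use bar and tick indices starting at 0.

bar 0: v0=A3 v1=A4 downbeat P8
bar 1: v0=C4 v1=A4 downbeat M6
bar 2: v0=E4 v1=C5 downbeat m6
bar 3: v0=D4 v1=F4 downbeat m3
bar 4: v0=E4 v1=C5 downbeat m6
bar 5: v0=E4 v1=C5 downbeat m6
bar 6: v0=G3 v1=E4 downbeat M6
bar 7: v0=A3 v1=A4 downbeat P8
  -> R2 @ bar 7 tick 0 v(0, 1): G3/B3 M3 -> A3/A4 P8 similar
  -> R7 @ bar 7 tick 0 v(1,): B3->A4 leap 10st

(7, 0, R2, (0, 1))
(7, 0, R7, (1,))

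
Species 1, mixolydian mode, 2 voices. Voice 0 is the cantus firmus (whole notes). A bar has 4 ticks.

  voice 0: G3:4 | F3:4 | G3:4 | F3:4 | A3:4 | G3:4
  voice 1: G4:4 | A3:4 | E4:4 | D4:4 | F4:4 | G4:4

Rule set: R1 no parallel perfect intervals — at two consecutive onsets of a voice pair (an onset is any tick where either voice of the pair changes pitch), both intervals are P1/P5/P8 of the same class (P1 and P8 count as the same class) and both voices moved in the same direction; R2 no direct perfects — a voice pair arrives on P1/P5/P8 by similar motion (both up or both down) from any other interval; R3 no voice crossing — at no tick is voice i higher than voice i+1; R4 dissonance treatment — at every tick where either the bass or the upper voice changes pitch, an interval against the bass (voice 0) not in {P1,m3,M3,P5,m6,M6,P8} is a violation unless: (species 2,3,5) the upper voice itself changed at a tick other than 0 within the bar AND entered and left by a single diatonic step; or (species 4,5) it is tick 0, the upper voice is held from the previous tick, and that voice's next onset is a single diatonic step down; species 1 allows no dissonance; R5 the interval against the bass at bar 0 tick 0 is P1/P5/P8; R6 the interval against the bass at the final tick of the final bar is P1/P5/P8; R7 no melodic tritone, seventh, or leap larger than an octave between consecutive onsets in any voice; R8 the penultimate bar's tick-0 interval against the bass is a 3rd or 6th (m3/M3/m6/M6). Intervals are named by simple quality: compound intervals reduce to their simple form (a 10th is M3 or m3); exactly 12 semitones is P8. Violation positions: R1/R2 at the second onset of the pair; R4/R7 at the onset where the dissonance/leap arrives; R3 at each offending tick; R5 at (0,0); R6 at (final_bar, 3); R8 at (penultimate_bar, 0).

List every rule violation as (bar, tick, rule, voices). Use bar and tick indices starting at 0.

(1, 0, R7, (1,))

bar 0: v0=G3 v1=G4 downbeat P8
bar 1: v0=F3 v1=A3 downbeat M3
bar 2: v0=G3 v1=E4 downbeat M6
bar 3: v0=F3 v1=D4 downbeat M6
bar 4: v0=A3 v1=F4 downbeat m6
bar 5: v0=G3 v1=G4 downbeat P8
  -> R7 @ bar 1 tick 0 v(1,): G4->A3 leap 10st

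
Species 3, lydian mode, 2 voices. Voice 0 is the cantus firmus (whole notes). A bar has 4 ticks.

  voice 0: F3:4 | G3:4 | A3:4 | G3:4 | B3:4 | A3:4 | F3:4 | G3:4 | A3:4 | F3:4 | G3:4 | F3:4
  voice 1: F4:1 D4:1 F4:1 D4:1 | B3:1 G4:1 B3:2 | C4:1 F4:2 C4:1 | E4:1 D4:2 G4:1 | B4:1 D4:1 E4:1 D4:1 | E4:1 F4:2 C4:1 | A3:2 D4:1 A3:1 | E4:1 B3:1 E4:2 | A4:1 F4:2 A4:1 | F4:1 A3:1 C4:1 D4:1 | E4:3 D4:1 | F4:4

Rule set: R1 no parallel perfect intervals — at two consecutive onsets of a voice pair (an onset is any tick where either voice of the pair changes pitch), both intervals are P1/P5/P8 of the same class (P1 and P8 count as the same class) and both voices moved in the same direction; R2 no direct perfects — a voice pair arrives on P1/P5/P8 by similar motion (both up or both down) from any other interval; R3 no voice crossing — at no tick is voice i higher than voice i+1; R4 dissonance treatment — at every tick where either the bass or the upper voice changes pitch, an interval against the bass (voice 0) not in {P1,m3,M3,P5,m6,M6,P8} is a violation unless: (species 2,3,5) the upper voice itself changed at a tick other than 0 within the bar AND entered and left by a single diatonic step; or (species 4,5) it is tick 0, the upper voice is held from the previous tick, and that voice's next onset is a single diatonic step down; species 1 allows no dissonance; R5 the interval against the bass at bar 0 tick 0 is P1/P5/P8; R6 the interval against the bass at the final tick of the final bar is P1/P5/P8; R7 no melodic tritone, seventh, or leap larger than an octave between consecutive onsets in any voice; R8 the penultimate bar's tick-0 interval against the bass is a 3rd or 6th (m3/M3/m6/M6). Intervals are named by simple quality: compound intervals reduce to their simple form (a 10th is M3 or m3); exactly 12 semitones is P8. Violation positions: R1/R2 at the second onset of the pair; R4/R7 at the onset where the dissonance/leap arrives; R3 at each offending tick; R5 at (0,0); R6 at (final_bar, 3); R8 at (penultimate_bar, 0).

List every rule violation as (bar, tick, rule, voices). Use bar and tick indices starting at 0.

bar 0: v0=F3 v1=F4 downbeat P8
bar 1: v0=G3 v1=B3 downbeat M3
bar 2: v0=A3 v1=C4 downbeat m3
bar 3: v0=G3 v1=E4 downbeat M6
bar 4: v0=B3 v1=B4 downbeat P8
bar 5: v0=A3 v1=E4 downbeat P5
bar 6: v0=F3 v1=A3 downbeat M3
bar 7: v0=G3 v1=E4 downbeat M6
bar 8: v0=A3 v1=A4 downbeat P8
bar 9: v0=F3 v1=F4 downbeat P8
bar 10: v0=G3 v1=E4 downbeat M6
bar 11: v0=F3 v1=F4 downbeat P8
  -> R1 @ bar 4 tick 0 v(0, 1): G3/G4 P8 -> B3/B4 P8 similar
  -> R2 @ bar 8 tick 0 v(0, 1): G3/E4 M6 -> A3/A4 P8 similar
  -> R1 @ bar 9 tick 0 v(0, 1): A3/A4 P8 -> F3/F4 P8 similar

(4, 0, R1, (0, 1))
(8, 0, R2, (0, 1))
(9, 0, R1, (0, 1))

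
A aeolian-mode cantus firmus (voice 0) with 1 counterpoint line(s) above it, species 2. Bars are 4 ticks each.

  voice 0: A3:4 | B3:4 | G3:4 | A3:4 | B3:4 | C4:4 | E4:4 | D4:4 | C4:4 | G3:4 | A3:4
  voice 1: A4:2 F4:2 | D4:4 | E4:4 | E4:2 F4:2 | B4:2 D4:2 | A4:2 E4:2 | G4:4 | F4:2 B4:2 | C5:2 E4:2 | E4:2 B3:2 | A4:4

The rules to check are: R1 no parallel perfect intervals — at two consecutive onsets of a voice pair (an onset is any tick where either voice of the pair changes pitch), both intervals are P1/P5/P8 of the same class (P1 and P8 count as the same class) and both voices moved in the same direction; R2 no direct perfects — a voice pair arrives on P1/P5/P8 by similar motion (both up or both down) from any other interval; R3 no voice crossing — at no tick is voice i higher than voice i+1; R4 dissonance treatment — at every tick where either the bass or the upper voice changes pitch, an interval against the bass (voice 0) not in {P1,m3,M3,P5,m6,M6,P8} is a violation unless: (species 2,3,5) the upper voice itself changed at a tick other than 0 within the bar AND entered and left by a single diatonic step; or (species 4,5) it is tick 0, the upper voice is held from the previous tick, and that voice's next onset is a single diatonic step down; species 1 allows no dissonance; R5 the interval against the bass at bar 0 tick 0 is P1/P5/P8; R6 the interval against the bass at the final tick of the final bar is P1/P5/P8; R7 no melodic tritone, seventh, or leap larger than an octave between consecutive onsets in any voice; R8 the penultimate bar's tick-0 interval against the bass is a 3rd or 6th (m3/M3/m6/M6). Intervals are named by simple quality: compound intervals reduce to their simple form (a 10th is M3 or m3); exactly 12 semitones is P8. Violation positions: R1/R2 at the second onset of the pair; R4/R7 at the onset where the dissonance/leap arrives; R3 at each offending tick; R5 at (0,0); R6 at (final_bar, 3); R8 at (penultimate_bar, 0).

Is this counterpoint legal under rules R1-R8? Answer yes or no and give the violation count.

No (5 violations)

bar 0: v0=A3 v1=A4 (P8)
bar 1: v0=B3 v1=D4 (m3)
bar 2: v0=G3 v1=E4 (M6)
bar 3: v0=A3 v1=E4 (P5)
bar 4: v0=B3 v1=B4 (P8)
bar 5: v0=C4 v1=A4 (M6)
bar 6: v0=E4 v1=G4 (m3)
bar 7: v0=D4 v1=F4 (m3)
bar 8: v0=C4 v1=C5 (P8)
bar 9: v0=G3 v1=E4 (M6)
bar 10: v0=A3 v1=A4 (P8)
  R2 @ bar4.0: A3/F4 m6 -> B3/B4 P8 similar
  R7 @ bar4.0: F4->B4 leap 6st
  R7 @ bar7.2: F4->B4 leap 6st
  R2 @ bar10.0: G3/B3 M3 -> A3/A4 P8 similar
  R7 @ bar10.0: B3->A4 leap 10st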